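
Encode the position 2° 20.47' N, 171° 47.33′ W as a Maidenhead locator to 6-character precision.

AJ42ci

Offset from 180°W / 90°S: lon 8.2112°, lat 92.3412°.
Field: 8.2112/20 → 0 → A, 92.3412/10 → 9 → J; chars AJ.
Square: 8.2112/2 → 4, 2.3412/1 → 2; chars 42.
Subsquare: 0.2112/0.0833333 → 2 → c, 0.3412/0.0416667 → 8 → i; chars ci.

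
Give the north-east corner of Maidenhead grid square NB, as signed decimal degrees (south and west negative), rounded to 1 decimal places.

-70.0, 100.0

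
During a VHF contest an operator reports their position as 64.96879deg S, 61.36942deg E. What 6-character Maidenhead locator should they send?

Offset from 180°W / 90°S: lon 241.3694°, lat 25.0312°.
Field: lon ⌊241.3694/20⌋ = 12 → M; lat ⌊25.0312/10⌋ = 2 → C.
Square: lon ⌊1.3694/2⌋ = 0; lat ⌊5.0312/1⌋ = 5.
Subsquare: lon ⌊1.3694/0.0833333⌋ = 16 → q; lat ⌊0.0312/0.0416667⌋ = 0 → a.

MC05qa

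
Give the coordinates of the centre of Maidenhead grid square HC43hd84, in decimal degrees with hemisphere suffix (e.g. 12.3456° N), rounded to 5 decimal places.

66.85625° S, 31.34583° W

Field H=7, C=2: +7·20° lon, +2·10° lat → SW at lon -40°, lat -70°.
Square 4, 3: +4·2° lon, +3·1° lat → SW at lon -32°, lat -67°.
Subsquare h=7, d=3: +7·0.0833333° lon, +3·0.0416667° lat → SW at lon -31.4167°, lat -66.875°.
Extended square 8, 4: +8·0.00833333° lon, +4·0.00416667° lat → SW at lon -31.35°, lat -66.8583°.
Cell spans 0.00833333° lon × 0.00416667° lat. Centre is SW corner plus half of each.
latitude 66.85625° S, longitude 31.34583° W.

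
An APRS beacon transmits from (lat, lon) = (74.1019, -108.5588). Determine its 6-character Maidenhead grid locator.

DQ54rc

Offset from 180°W / 90°S: lon 71.4412°, lat 164.1019°.
Field (20°×10°, letters A–R): lon ⌊71.4412/20⌋ = 3 → D; lat ⌊164.1019/10⌋ = 16 → Q.
Square (2°×1°, digits 0–9): lon ⌊11.4412/2⌋ = 5; lat ⌊4.1019/1⌋ = 4.
Subsquare (5′×2.5′, letters a–x): lon ⌊1.4412/0.0833333⌋ = 17 → r; lat ⌊0.1019/0.0416667⌋ = 2 → c.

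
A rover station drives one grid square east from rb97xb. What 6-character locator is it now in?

Longitude subsquare x = 23; +1 → 24, wraps to 0 = a, carry into square.
Longitude square 9; +1 → 10, wraps to 0, carry into field.
Longitude field R = 17; +1 → 18, wraps to 0 = A, wrapping around the antimeridian.
The latitude characters are unchanged.

AB07ab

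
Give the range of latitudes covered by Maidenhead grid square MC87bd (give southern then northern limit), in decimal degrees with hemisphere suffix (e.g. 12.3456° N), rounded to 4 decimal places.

62.8750° S, 62.8333° S

Field M=12, C=2: +12·20° lon, +2·10° lat → SW at lon 60°, lat -70°.
Square 8, 7: +8·2° lon, +7·1° lat → SW at lon 76°, lat -63°.
Subsquare b=1, d=3: +1·0.0833333° lon, +3·0.0416667° lat → SW at lon 76.0833°, lat -62.875°.
Cell spans 0.0833333° lon × 0.0416667° lat.
south 62.8750° S, north 62.8333° S.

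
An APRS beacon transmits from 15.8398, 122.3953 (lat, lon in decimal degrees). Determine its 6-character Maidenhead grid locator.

PK15eu

Shift to the Maidenhead origin (180°W, 90°S): lon 302.3953, lat 105.8398.
Field (20°×10°, letters A–R): lon ⌊302.3953/20⌋ = 15 → P; lat ⌊105.8398/10⌋ = 10 → K.
Square (2°×1°, digits 0–9): lon ⌊2.3953/2⌋ = 1; lat ⌊5.8398/1⌋ = 5.
Subsquare (5′×2.5′, letters a–x): lon ⌊0.3953/0.0833333⌋ = 4 → e; lat ⌊0.8398/0.0416667⌋ = 20 → u.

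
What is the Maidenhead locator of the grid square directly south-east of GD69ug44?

GD69ug53

Longitude extended square 4; +1 → 5.
Latitude extended square 4; −1 → 3.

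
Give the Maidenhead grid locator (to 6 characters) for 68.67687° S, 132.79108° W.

CC31oh

Offset from 180°W / 90°S: lon 47.2089°, lat 21.3231°.
Field: 47.2089/20 → 2 → C, 21.3231/10 → 2 → C; chars CC.
Square: 7.2089/2 → 3, 1.3231/1 → 1; chars 31.
Subsquare: 1.2089/0.0833333 → 14 → o, 0.3231/0.0416667 → 7 → h; chars oh.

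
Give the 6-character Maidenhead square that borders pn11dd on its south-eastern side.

PN11ec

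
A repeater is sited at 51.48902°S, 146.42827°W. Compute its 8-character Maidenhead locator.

Add 180° to longitude and 90° to latitude: 33.57173, 38.51098.
Field (20°×10°, letters A–R): lon ⌊33.57173/20⌋ = 1 → B; lat ⌊38.51098/10⌋ = 3 → D.
Square (2°×1°, digits 0–9): lon ⌊13.57173/2⌋ = 6; lat ⌊8.51098/1⌋ = 8.
Subsquare (5′×2.5′, letters a–x): lon ⌊1.57173/0.0833333⌋ = 18 → s; lat ⌊0.51098/0.0416667⌋ = 12 → m.
Extended square (30″×15″, digits 0–9): lon ⌊0.07173/0.00833333⌋ = 8; lat ⌊0.01098/0.00416667⌋ = 2.

BD68sm82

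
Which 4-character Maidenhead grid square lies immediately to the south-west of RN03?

QN92

Longitude square 0; −1 → -1, wraps to 9, carry into field.
Longitude field R = 17; −1 → 16 = Q.
Latitude square 3; −1 → 2.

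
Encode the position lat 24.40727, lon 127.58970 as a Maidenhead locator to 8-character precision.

Shift to the Maidenhead origin (180°W, 90°S): lon 307.58970, lat 114.40727.
Field (20°×10°, letters A–R): 307.58970/20 → 15 → P, 114.40727/10 → 11 → L; chars PL.
Square (2°×1°, digits 0–9): 7.58970/2 → 3, 4.40727/1 → 4; chars 34.
Subsquare (5′×2.5′, letters a–x): 1.58970/0.0833333 → 19 → t, 0.40727/0.0416667 → 9 → j; chars tj.
Extended square (30″×15″, digits 0–9): 0.00637/0.00833333 → 0, 0.03227/0.00416667 → 7; chars 07.

PL34tj07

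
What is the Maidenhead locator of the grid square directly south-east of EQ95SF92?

Longitude extended square 9; +1 → 10, wraps to 0, carry into subsquare.
Longitude subsquare s = 18; +1 → 19 = t.
Latitude extended square 2; −1 → 1.

EQ95tf01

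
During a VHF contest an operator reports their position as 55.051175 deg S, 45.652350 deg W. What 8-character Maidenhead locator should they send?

Shift to the Maidenhead origin (180°W, 90°S): lon 134.34765, lat 34.94882.
Field: 134.34765/20 → 6 → G, 34.94882/10 → 3 → D; chars GD.
Square: 14.34765/2 → 7, 4.94882/1 → 4; chars 74.
Subsquare: 0.34765/0.0833333 → 4 → e, 0.94882/0.0416667 → 22 → w; chars ew.
Extended square: 0.01432/0.00833333 → 1, 0.03216/0.00416667 → 7; chars 17.

GD74ew17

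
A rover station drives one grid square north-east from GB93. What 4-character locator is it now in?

Longitude square 9; +1 → 10, wraps to 0, carry into field.
Longitude field G = 6; +1 → 7 = H.
Latitude square 3; +1 → 4.

HB04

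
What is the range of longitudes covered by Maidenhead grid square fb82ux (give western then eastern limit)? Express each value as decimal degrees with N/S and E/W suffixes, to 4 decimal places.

62.3333° W, 62.2500° W

Field F=5, B=1: +5·20° lon, +1·10° lat → SW at lon -80°, lat -80°.
Square 8, 2: +8·2° lon, +2·1° lat → SW at lon -64°, lat -78°.
Subsquare u=20, x=23: +20·0.0833333° lon, +23·0.0416667° lat → SW at lon -62.3333°, lat -77.0417°.
Cell spans 0.0833333° lon × 0.0416667° lat.
west 62.3333° W, east 62.2500° W.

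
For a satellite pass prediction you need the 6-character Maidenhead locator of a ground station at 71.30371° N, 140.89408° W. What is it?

Offset from 180°W / 90°S: lon 39.1059°, lat 161.3037°.
Field: 39.1059/20 → 1 → B, 161.3037/10 → 16 → Q; chars BQ.
Square: 19.1059/2 → 9, 1.3037/1 → 1; chars 91.
Subsquare: 1.1059/0.0833333 → 13 → n, 0.3037/0.0416667 → 7 → h; chars nh.

BQ91nh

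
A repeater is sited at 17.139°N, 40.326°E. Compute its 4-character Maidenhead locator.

LK07

Shift to the Maidenhead origin (180°W, 90°S): lon 220.33, lat 107.14.
Field (20°×10°, letters A–R): lon ⌊220.33/20⌋ = 11 → L; lat ⌊107.14/10⌋ = 10 → K.
Square (2°×1°, digits 0–9): lon ⌊0.33/2⌋ = 0; lat ⌊7.14/1⌋ = 7.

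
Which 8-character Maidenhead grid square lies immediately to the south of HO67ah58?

Latitude extended square 8; −1 → 7.
The longitude characters are unchanged.

HO67ah57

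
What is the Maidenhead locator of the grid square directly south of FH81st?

FH81ss

Latitude subsquare t = 19; −1 → 18 = s.
The longitude characters are unchanged.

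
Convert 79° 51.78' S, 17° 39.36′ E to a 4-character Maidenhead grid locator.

Offset from 180°W / 90°S: lon 197.66°, lat 10.14°.
Field (20°×10°, letters A–R): 197.66/20 → 9 → J, 10.14/10 → 1 → B; chars JB.
Square (2°×1°, digits 0–9): 17.66/2 → 8, 0.14/1 → 0; chars 80.

JB80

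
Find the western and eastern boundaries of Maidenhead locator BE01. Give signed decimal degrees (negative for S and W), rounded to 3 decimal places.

Field B=1, E=4: +1·20° lon, +4·10° lat → SW at lon -160°, lat -50°.
Square 0, 1: +0·2° lon, +1·1° lat → SW at lon -160°, lat -49°.
Cell spans 2° lon × 1° lat.
west -160.000, east -158.000.

-160.000, -158.000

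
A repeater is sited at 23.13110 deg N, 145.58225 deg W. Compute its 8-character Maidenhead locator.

Add 180° to longitude and 90° to latitude: 34.41775, 113.13110.
Field (20°×10°, letters A–R): 34.41775/20 → 1 → B, 113.13110/10 → 11 → L; chars BL.
Square (2°×1°, digits 0–9): 14.41775/2 → 7, 3.13110/1 → 3; chars 73.
Subsquare (5′×2.5′, letters a–x): 0.41775/0.0833333 → 5 → f, 0.13110/0.0416667 → 3 → d; chars fd.
Extended square (30″×15″, digits 0–9): 0.00108/0.00833333 → 0, 0.00610/0.00416667 → 1; chars 01.

BL73fd01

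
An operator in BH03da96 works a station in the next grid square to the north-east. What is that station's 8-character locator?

BH03ea07

Longitude extended square 9; +1 → 10, wraps to 0, carry into subsquare.
Longitude subsquare d = 3; +1 → 4 = e.
Latitude extended square 6; +1 → 7.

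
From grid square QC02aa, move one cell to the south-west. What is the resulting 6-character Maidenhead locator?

PC91xx

Longitude subsquare a = 0; −1 → -1, wraps to 23 = x, carry into square.
Longitude square 0; −1 → -1, wraps to 9, carry into field.
Longitude field Q = 16; −1 → 15 = P.
Latitude subsquare a = 0; −1 → -1, wraps to 23 = x, carry into square.
Latitude square 2; −1 → 1.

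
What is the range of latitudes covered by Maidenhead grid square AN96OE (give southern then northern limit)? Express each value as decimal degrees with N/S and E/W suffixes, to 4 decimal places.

46.1667° N, 46.2083° N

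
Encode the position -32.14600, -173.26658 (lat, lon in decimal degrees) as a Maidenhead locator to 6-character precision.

Shift to the Maidenhead origin (180°W, 90°S): lon 6.7334, lat 57.8540.
Field: 6.7334/20 → 0 → A, 57.8540/10 → 5 → F; chars AF.
Square: 6.7334/2 → 3, 7.8540/1 → 7; chars 37.
Subsquare: 0.7334/0.0833333 → 8 → i, 0.8540/0.0416667 → 20 → u; chars iu.

AF37iu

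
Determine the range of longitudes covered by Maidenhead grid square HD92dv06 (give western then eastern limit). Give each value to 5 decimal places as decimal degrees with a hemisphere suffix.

Field H=7, D=3: +7·20° lon, +3·10° lat → SW at lon -40°, lat -60°.
Square 9, 2: +9·2° lon, +2·1° lat → SW at lon -22°, lat -58°.
Subsquare d=3, v=21: +3·0.0833333° lon, +21·0.0416667° lat → SW at lon -21.75°, lat -57.125°.
Extended square 0, 6: +0·0.00833333° lon, +6·0.00416667° lat → SW at lon -21.75°, lat -57.1°.
Cell spans 0.00833333° lon × 0.00416667° lat.
west 21.75000° W, east 21.74167° W.

21.75000° W, 21.74167° W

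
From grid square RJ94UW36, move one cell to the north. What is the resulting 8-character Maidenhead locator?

RJ94uw37

Latitude extended square 6; +1 → 7.
The longitude characters are unchanged.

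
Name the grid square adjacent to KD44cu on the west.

KD44bu

Longitude subsquare c = 2; −1 → 1 = b.
The latitude characters are unchanged.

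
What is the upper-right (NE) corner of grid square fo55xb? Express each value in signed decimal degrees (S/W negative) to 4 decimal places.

55.0833, -68.0000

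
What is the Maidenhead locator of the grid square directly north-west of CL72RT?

Longitude subsquare r = 17; −1 → 16 = q.
Latitude subsquare t = 19; +1 → 20 = u.

CL72qu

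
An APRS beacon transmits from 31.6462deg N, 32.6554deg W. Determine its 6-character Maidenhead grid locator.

Offset from 180°W / 90°S: lon 147.3446°, lat 121.6462°.
Field (20°×10°, letters A–R): lon ⌊147.3446/20⌋ = 7 → H; lat ⌊121.6462/10⌋ = 12 → M.
Square (2°×1°, digits 0–9): lon ⌊7.3446/2⌋ = 3; lat ⌊1.6462/1⌋ = 1.
Subsquare (5′×2.5′, letters a–x): lon ⌊1.3446/0.0833333⌋ = 16 → q; lat ⌊0.6462/0.0416667⌋ = 15 → p.

HM31qp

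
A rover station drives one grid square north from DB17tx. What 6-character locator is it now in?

DB18ta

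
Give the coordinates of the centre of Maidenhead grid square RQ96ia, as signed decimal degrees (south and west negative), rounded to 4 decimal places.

76.0208, 178.7083

Field R=17, Q=16: +17·20° lon, +16·10° lat → SW at lon 160°, lat 70°.
Square 9, 6: +9·2° lon, +6·1° lat → SW at lon 178°, lat 76°.
Subsquare i=8, a=0: +8·0.0833333° lon, +0·0.0416667° lat → SW at lon 178.667°, lat 76°.
Cell spans 0.0833333° lon × 0.0416667° lat. Centre is SW corner plus half of each.
latitude 76.0208, longitude 178.7083.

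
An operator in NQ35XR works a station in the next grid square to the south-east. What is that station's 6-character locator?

NQ45aq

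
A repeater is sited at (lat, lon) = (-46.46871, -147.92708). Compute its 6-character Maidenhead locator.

Shift to the Maidenhead origin (180°W, 90°S): lon 32.0729, lat 43.5313.
Field (20°×10°, letters A–R): 32.0729/20 → 1 → B, 43.5313/10 → 4 → E; chars BE.
Square (2°×1°, digits 0–9): 12.0729/2 → 6, 3.5313/1 → 3; chars 63.
Subsquare (5′×2.5′, letters a–x): 0.0729/0.0833333 → 0 → a, 0.5313/0.0416667 → 12 → m; chars am.

BE63am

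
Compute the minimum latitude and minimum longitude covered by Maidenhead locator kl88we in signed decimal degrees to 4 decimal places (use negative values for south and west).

Field K=10, L=11: +10·20° lon, +11·10° lat → SW at lon 20°, lat 20°.
Square 8, 8: +8·2° lon, +8·1° lat → SW at lon 36°, lat 28°.
Subsquare w=22, e=4: +22·0.0833333° lon, +4·0.0416667° lat → SW at lon 37.8333°, lat 28.1667°.
latitude 28.1667, longitude 37.8333.

28.1667, 37.8333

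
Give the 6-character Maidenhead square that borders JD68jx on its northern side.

JD69ja

Latitude subsquare x = 23; +1 → 24, wraps to 0 = a, carry into square.
Latitude square 8; +1 → 9.
The longitude characters are unchanged.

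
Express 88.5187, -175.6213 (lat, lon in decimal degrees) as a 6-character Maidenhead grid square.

Offset from 180°W / 90°S: lon 4.3787°, lat 178.5187°.
Field: lon ⌊4.3787/20⌋ = 0 → A; lat ⌊178.5187/10⌋ = 17 → R.
Square: lon ⌊4.3787/2⌋ = 2; lat ⌊8.5187/1⌋ = 8.
Subsquare: lon ⌊0.3787/0.0833333⌋ = 4 → e; lat ⌊0.5187/0.0416667⌋ = 12 → m.

AR28em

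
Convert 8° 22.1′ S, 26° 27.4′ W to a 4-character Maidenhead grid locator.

Offset from 180°W / 90°S: lon 153.54°, lat 81.63°.
Field (20°×10°, letters A–R): lon ⌊153.54/20⌋ = 7 → H; lat ⌊81.63/10⌋ = 8 → I.
Square (2°×1°, digits 0–9): lon ⌊13.54/2⌋ = 6; lat ⌊1.63/1⌋ = 1.

HI61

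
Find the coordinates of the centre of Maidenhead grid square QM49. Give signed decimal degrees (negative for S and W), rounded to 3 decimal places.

39.500, 149.000

Field Q=16, M=12: +16·20° lon, +12·10° lat → SW at lon 140°, lat 30°.
Square 4, 9: +4·2° lon, +9·1° lat → SW at lon 148°, lat 39°.
Cell spans 2° lon × 1° lat. Centre is SW corner plus half of each.
latitude 39.500, longitude 149.000.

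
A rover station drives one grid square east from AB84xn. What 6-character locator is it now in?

Longitude subsquare x = 23; +1 → 24, wraps to 0 = a, carry into square.
Longitude square 8; +1 → 9.
The latitude characters are unchanged.

AB94an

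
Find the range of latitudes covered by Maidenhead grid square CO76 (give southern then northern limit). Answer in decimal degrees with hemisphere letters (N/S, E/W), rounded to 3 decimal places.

56.000° N, 57.000° N

Field C=2, O=14: +2·20° lon, +14·10° lat → SW at lon -140°, lat 50°.
Square 7, 6: +7·2° lon, +6·1° lat → SW at lon -126°, lat 56°.
Cell spans 2° lon × 1° lat.
south 56.000° N, north 57.000° N.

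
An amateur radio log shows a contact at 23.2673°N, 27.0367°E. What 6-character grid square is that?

KL33mg

Shift to the Maidenhead origin (180°W, 90°S): lon 207.0367, lat 113.2673.
Field (20°×10°, letters A–R): lon ⌊207.0367/20⌋ = 10 → K; lat ⌊113.2673/10⌋ = 11 → L.
Square (2°×1°, digits 0–9): lon ⌊7.0367/2⌋ = 3; lat ⌊3.2673/1⌋ = 3.
Subsquare (5′×2.5′, letters a–x): lon ⌊1.0367/0.0833333⌋ = 12 → m; lat ⌊0.2673/0.0416667⌋ = 6 → g.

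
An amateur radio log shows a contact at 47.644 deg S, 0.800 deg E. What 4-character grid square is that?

JE02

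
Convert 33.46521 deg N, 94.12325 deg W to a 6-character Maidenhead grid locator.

Shift to the Maidenhead origin (180°W, 90°S): lon 85.8768, lat 123.4652.
Field: 85.8768/20 → 4 → E, 123.4652/10 → 12 → M; chars EM.
Square: 5.8768/2 → 2, 3.4652/1 → 3; chars 23.
Subsquare: 1.8768/0.0833333 → 22 → w, 0.4652/0.0416667 → 11 → l; chars wl.

EM23wl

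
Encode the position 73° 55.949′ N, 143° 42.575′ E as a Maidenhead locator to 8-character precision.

QQ13uw53

Add 180° to longitude and 90° to latitude: 323.70958, 163.93248.
Field: lon ⌊323.70958/20⌋ = 16 → Q; lat ⌊163.93248/10⌋ = 16 → Q.
Square: lon ⌊3.70958/2⌋ = 1; lat ⌊3.93248/1⌋ = 3.
Subsquare: lon ⌊1.70958/0.0833333⌋ = 20 → u; lat ⌊0.93248/0.0416667⌋ = 22 → w.
Extended square: lon ⌊0.04292/0.00833333⌋ = 5; lat ⌊0.01582/0.00416667⌋ = 3.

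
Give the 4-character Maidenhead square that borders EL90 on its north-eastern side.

FL01

Longitude square 9; +1 → 10, wraps to 0, carry into field.
Longitude field E = 4; +1 → 5 = F.
Latitude square 0; +1 → 1.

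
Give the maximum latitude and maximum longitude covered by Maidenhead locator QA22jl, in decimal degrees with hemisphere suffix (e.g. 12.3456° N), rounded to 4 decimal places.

Field Q=16, A=0: +16·20° lon, +0·10° lat → SW at lon 140°, lat -90°.
Square 2, 2: +2·2° lon, +2·1° lat → SW at lon 144°, lat -88°.
Subsquare j=9, l=11: +9·0.0833333° lon, +11·0.0416667° lat → SW at lon 144.75°, lat -87.5417°.
Cell spans 0.0833333° lon × 0.0416667° lat. NE corner is SW corner plus one full cell.
latitude 87.5000° S, longitude 144.8333° E.

87.5000° S, 144.8333° E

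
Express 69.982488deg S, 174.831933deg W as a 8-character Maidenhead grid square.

Offset from 180°W / 90°S: lon 5.16807°, lat 20.01751°.
Field: lon ⌊5.16807/20⌋ = 0 → A; lat ⌊20.01751/10⌋ = 2 → C.
Square: lon ⌊5.16807/2⌋ = 2; lat ⌊0.01751/1⌋ = 0.
Subsquare: lon ⌊1.16807/0.0833333⌋ = 14 → o; lat ⌊0.01751/0.0416667⌋ = 0 → a.
Extended square: lon ⌊0.00140/0.00833333⌋ = 0; lat ⌊0.01751/0.00416667⌋ = 4.

AC20oa04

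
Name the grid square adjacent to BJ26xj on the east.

Longitude subsquare x = 23; +1 → 24, wraps to 0 = a, carry into square.
Longitude square 2; +1 → 3.
The latitude characters are unchanged.

BJ36aj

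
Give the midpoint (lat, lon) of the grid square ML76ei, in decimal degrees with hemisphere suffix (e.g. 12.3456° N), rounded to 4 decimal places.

26.3542° N, 74.3750° E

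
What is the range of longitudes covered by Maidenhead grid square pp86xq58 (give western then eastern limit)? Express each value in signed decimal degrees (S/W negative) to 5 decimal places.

137.95833, 137.96667

Field P=15, P=15: +15·20° lon, +15·10° lat → SW at lon 120°, lat 60°.
Square 8, 6: +8·2° lon, +6·1° lat → SW at lon 136°, lat 66°.
Subsquare x=23, q=16: +23·0.0833333° lon, +16·0.0416667° lat → SW at lon 137.917°, lat 66.6667°.
Extended square 5, 8: +5·0.00833333° lon, +8·0.00416667° lat → SW at lon 137.958°, lat 66.7°.
Cell spans 0.00833333° lon × 0.00416667° lat.
west 137.95833, east 137.96667.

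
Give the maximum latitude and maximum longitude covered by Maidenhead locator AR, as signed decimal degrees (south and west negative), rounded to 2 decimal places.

90.00, -160.00

Field A=0, R=17: +0·20° lon, +17·10° lat → SW at lon -180°, lat 80°.
Cell spans 20° lon × 10° lat. NE corner is SW corner plus one full cell.
latitude 90.00, longitude -160.00.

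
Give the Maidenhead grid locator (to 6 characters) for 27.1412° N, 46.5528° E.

LL37gd

Shift to the Maidenhead origin (180°W, 90°S): lon 226.5528, lat 117.1412.
Field: 226.5528/20 → 11 → L, 117.1412/10 → 11 → L; chars LL.
Square: 6.5528/2 → 3, 7.1412/1 → 7; chars 37.
Subsquare: 0.5528/0.0833333 → 6 → g, 0.1412/0.0416667 → 3 → d; chars gd.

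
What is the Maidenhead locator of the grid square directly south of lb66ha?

LB65hx

Latitude subsquare a = 0; −1 → -1, wraps to 23 = x, carry into square.
Latitude square 6; −1 → 5.
The longitude characters are unchanged.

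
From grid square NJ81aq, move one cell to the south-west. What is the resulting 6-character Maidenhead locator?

Longitude subsquare a = 0; −1 → -1, wraps to 23 = x, carry into square.
Longitude square 8; −1 → 7.
Latitude subsquare q = 16; −1 → 15 = p.

NJ71xp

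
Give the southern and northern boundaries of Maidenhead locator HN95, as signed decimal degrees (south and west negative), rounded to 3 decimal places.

45.000, 46.000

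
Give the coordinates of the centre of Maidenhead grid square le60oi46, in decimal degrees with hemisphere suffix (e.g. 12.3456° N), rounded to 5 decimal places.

49.63958° S, 53.20417° E

Field L=11, E=4: +11·20° lon, +4·10° lat → SW at lon 40°, lat -50°.
Square 6, 0: +6·2° lon, +0·1° lat → SW at lon 52°, lat -50°.
Subsquare o=14, i=8: +14·0.0833333° lon, +8·0.0416667° lat → SW at lon 53.1667°, lat -49.6667°.
Extended square 4, 6: +4·0.00833333° lon, +6·0.00416667° lat → SW at lon 53.2°, lat -49.6417°.
Cell spans 0.00833333° lon × 0.00416667° lat. Centre is SW corner plus half of each.
latitude 49.63958° S, longitude 53.20417° E.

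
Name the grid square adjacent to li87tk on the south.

LI87tj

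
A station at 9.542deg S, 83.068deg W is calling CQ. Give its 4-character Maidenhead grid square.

Add 180° to longitude and 90° to latitude: 96.93, 80.46.
Field (20°×10°, letters A–R): 96.93/20 → 4 → E, 80.46/10 → 8 → I; chars EI.
Square (2°×1°, digits 0–9): 16.93/2 → 8, 0.46/1 → 0; chars 80.

EI80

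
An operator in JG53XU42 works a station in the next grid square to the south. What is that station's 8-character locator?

Latitude extended square 2; −1 → 1.
The longitude characters are unchanged.

JG53xu41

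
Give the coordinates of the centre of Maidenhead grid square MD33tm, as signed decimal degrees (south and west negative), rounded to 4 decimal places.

-56.4792, 67.6250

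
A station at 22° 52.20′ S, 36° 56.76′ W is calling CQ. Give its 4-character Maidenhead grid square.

Offset from 180°W / 90°S: lon 143.05°, lat 67.13°.
Field (20°×10°, letters A–R): lon ⌊143.05/20⌋ = 7 → H; lat ⌊67.13/10⌋ = 6 → G.
Square (2°×1°, digits 0–9): lon ⌊3.05/2⌋ = 1; lat ⌊7.13/1⌋ = 7.

HG17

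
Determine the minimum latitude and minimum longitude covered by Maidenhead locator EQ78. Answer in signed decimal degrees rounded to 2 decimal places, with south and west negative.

78.00, -86.00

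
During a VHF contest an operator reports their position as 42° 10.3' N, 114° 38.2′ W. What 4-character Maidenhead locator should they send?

Offset from 180°W / 90°S: lon 65.36°, lat 132.17°.
Field: lon ⌊65.36/20⌋ = 3 → D; lat ⌊132.17/10⌋ = 13 → N.
Square: lon ⌊5.36/2⌋ = 2; lat ⌊2.17/1⌋ = 2.

DN22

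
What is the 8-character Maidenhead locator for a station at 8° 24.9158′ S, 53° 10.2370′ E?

LI61oo00

Offset from 180°W / 90°S: lon 233.17062°, lat 81.58474°.
Field: lon ⌊233.17062/20⌋ = 11 → L; lat ⌊81.58474/10⌋ = 8 → I.
Square: lon ⌊13.17062/2⌋ = 6; lat ⌊1.58474/1⌋ = 1.
Subsquare: lon ⌊1.17062/0.0833333⌋ = 14 → o; lat ⌊0.58474/0.0416667⌋ = 14 → o.
Extended square: lon ⌊0.00395/0.00833333⌋ = 0; lat ⌊0.00140/0.00416667⌋ = 0.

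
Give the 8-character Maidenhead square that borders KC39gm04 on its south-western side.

KC39fm93

Longitude extended square 0; −1 → -1, wraps to 9, carry into subsquare.
Longitude subsquare g = 6; −1 → 5 = f.
Latitude extended square 4; −1 → 3.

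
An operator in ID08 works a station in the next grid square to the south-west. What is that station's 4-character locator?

Longitude square 0; −1 → -1, wraps to 9, carry into field.
Longitude field I = 8; −1 → 7 = H.
Latitude square 8; −1 → 7.

HD97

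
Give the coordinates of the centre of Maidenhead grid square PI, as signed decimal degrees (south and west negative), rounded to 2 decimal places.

-5.00, 130.00

Field P=15, I=8: +15·20° lon, +8·10° lat → SW at lon 120°, lat -10°.
Cell spans 20° lon × 10° lat. Centre is SW corner plus half of each.
latitude -5.00, longitude 130.00.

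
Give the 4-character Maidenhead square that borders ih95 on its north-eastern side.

JH06

Longitude square 9; +1 → 10, wraps to 0, carry into field.
Longitude field I = 8; +1 → 9 = J.
Latitude square 5; +1 → 6.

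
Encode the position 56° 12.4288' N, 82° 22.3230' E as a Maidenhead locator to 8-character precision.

NO16ee49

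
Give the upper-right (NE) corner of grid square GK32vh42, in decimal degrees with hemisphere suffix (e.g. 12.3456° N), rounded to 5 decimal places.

12.30417° N, 52.20833° W

Field G=6, K=10: +6·20° lon, +10·10° lat → SW at lon -60°, lat 10°.
Square 3, 2: +3·2° lon, +2·1° lat → SW at lon -54°, lat 12°.
Subsquare v=21, h=7: +21·0.0833333° lon, +7·0.0416667° lat → SW at lon -52.25°, lat 12.2917°.
Extended square 4, 2: +4·0.00833333° lon, +2·0.00416667° lat → SW at lon -52.2167°, lat 12.3°.
Cell spans 0.00833333° lon × 0.00416667° lat. NE corner is SW corner plus one full cell.
latitude 12.30417° N, longitude 52.20833° W.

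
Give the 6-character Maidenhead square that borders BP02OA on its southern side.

BP01ox

Latitude subsquare a = 0; −1 → -1, wraps to 23 = x, carry into square.
Latitude square 2; −1 → 1.
The longitude characters are unchanged.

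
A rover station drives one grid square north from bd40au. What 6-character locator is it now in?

Latitude subsquare u = 20; +1 → 21 = v.
The longitude characters are unchanged.

BD40av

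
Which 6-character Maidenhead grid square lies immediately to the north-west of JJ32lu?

Longitude subsquare l = 11; −1 → 10 = k.
Latitude subsquare u = 20; +1 → 21 = v.

JJ32kv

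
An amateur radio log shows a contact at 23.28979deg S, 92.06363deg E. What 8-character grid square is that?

Add 180° to longitude and 90° to latitude: 272.06363, 66.71021.
Field (20°×10°, letters A–R): lon ⌊272.06363/20⌋ = 13 → N; lat ⌊66.71021/10⌋ = 6 → G.
Square (2°×1°, digits 0–9): lon ⌊12.06363/2⌋ = 6; lat ⌊6.71021/1⌋ = 6.
Subsquare (5′×2.5′, letters a–x): lon ⌊0.06363/0.0833333⌋ = 0 → a; lat ⌊0.71021/0.0416667⌋ = 17 → r.
Extended square (30″×15″, digits 0–9): lon ⌊0.06363/0.00833333⌋ = 7; lat ⌊0.00188/0.00416667⌋ = 0.

NG66ar70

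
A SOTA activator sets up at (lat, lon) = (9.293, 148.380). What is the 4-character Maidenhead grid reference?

QJ49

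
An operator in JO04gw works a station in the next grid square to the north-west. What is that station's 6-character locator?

Longitude subsquare g = 6; −1 → 5 = f.
Latitude subsquare w = 22; +1 → 23 = x.

JO04fx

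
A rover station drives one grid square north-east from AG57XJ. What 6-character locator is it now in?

Longitude subsquare x = 23; +1 → 24, wraps to 0 = a, carry into square.
Longitude square 5; +1 → 6.
Latitude subsquare j = 9; +1 → 10 = k.

AG67ak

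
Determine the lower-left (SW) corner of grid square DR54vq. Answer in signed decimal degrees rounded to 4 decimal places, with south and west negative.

Field D=3, R=17: +3·20° lon, +17·10° lat → SW at lon -120°, lat 80°.
Square 5, 4: +5·2° lon, +4·1° lat → SW at lon -110°, lat 84°.
Subsquare v=21, q=16: +21·0.0833333° lon, +16·0.0416667° lat → SW at lon -108.25°, lat 84.6667°.
latitude 84.6667, longitude -108.2500.

84.6667, -108.2500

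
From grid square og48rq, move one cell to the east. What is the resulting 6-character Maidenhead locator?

OG48sq

Longitude subsquare r = 17; +1 → 18 = s.
The latitude characters are unchanged.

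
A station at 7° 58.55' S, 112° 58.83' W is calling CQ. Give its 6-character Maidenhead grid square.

DI32ma

Add 180° to longitude and 90° to latitude: 67.0195, 82.0242.
Field (20°×10°, letters A–R): lon ⌊67.0195/20⌋ = 3 → D; lat ⌊82.0242/10⌋ = 8 → I.
Square (2°×1°, digits 0–9): lon ⌊7.0195/2⌋ = 3; lat ⌊2.0242/1⌋ = 2.
Subsquare (5′×2.5′, letters a–x): lon ⌊1.0195/0.0833333⌋ = 12 → m; lat ⌊0.0242/0.0416667⌋ = 0 → a.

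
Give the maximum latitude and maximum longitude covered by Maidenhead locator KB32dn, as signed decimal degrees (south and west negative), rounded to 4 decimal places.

-77.4167, 26.3333

Field K=10, B=1: +10·20° lon, +1·10° lat → SW at lon 20°, lat -80°.
Square 3, 2: +3·2° lon, +2·1° lat → SW at lon 26°, lat -78°.
Subsquare d=3, n=13: +3·0.0833333° lon, +13·0.0416667° lat → SW at lon 26.25°, lat -77.4583°.
Cell spans 0.0833333° lon × 0.0416667° lat. NE corner is SW corner plus one full cell.
latitude -77.4167, longitude 26.3333.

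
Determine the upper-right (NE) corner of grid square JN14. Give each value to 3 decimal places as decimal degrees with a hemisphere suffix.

45.000° N, 4.000° E

Field J=9, N=13: +9·20° lon, +13·10° lat → SW at lon 0°, lat 40°.
Square 1, 4: +1·2° lon, +4·1° lat → SW at lon 2°, lat 44°.
Cell spans 2° lon × 1° lat. NE corner is SW corner plus one full cell.
latitude 45.000° N, longitude 4.000° E.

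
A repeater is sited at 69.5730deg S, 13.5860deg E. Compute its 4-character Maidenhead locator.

JC60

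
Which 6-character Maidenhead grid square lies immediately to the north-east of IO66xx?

IO77aa

Longitude subsquare x = 23; +1 → 24, wraps to 0 = a, carry into square.
Longitude square 6; +1 → 7.
Latitude subsquare x = 23; +1 → 24, wraps to 0 = a, carry into square.
Latitude square 6; +1 → 7.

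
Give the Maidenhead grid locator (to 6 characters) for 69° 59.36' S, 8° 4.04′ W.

Shift to the Maidenhead origin (180°W, 90°S): lon 171.9327, lat 20.0107.
Field (20°×10°, letters A–R): 171.9327/20 → 8 → I, 20.0107/10 → 2 → C; chars IC.
Square (2°×1°, digits 0–9): 11.9327/2 → 5, 0.0107/1 → 0; chars 50.
Subsquare (5′×2.5′, letters a–x): 1.9327/0.0833333 → 23 → x, 0.0107/0.0416667 → 0 → a; chars xa.

IC50xa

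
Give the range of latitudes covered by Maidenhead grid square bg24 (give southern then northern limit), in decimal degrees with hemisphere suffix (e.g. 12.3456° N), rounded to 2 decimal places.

26.00° S, 25.00° S

Field B=1, G=6: +1·20° lon, +6·10° lat → SW at lon -160°, lat -30°.
Square 2, 4: +2·2° lon, +4·1° lat → SW at lon -156°, lat -26°.
Cell spans 2° lon × 1° lat.
south 26.00° S, north 25.00° S.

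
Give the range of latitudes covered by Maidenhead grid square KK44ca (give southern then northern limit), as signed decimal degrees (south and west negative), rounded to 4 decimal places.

14.0000, 14.0417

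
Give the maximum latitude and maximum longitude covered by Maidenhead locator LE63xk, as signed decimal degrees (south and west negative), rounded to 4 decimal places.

-46.5417, 54.0000

Field L=11, E=4: +11·20° lon, +4·10° lat → SW at lon 40°, lat -50°.
Square 6, 3: +6·2° lon, +3·1° lat → SW at lon 52°, lat -47°.
Subsquare x=23, k=10: +23·0.0833333° lon, +10·0.0416667° lat → SW at lon 53.9167°, lat -46.5833°.
Cell spans 0.0833333° lon × 0.0416667° lat. NE corner is SW corner plus one full cell.
latitude -46.5417, longitude 54.0000.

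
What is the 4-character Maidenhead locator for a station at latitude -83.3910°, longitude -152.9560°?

Shift to the Maidenhead origin (180°W, 90°S): lon 27.04, lat 6.61.
Field: lon ⌊27.04/20⌋ = 1 → B; lat ⌊6.61/10⌋ = 0 → A.
Square: lon ⌊7.04/2⌋ = 3; lat ⌊6.61/1⌋ = 6.

BA36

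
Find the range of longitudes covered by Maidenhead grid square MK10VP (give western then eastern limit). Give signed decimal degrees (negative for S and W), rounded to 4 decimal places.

Field M=12, K=10: +12·20° lon, +10·10° lat → SW at lon 60°, lat 10°.
Square 1, 0: +1·2° lon, +0·1° lat → SW at lon 62°, lat 10°.
Subsquare v=21, p=15: +21·0.0833333° lon, +15·0.0416667° lat → SW at lon 63.75°, lat 10.625°.
Cell spans 0.0833333° lon × 0.0416667° lat.
west 63.7500, east 63.8333.

63.7500, 63.8333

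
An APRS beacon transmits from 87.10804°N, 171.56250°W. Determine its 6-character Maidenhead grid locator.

Shift to the Maidenhead origin (180°W, 90°S): lon 8.4375, lat 177.1080.
Field: lon ⌊8.4375/20⌋ = 0 → A; lat ⌊177.1080/10⌋ = 17 → R.
Square: lon ⌊8.4375/2⌋ = 4; lat ⌊7.1080/1⌋ = 7.
Subsquare: lon ⌊0.4375/0.0833333⌋ = 5 → f; lat ⌊0.1080/0.0416667⌋ = 2 → c.

AR47fc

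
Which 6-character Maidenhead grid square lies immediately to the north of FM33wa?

Latitude subsquare a = 0; +1 → 1 = b.
The longitude characters are unchanged.

FM33wb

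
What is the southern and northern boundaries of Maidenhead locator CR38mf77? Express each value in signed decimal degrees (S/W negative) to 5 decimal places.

88.23750, 88.24167

Field C=2, R=17: +2·20° lon, +17·10° lat → SW at lon -140°, lat 80°.
Square 3, 8: +3·2° lon, +8·1° lat → SW at lon -134°, lat 88°.
Subsquare m=12, f=5: +12·0.0833333° lon, +5·0.0416667° lat → SW at lon -133°, lat 88.2083°.
Extended square 7, 7: +7·0.00833333° lon, +7·0.00416667° lat → SW at lon -132.942°, lat 88.2375°.
Cell spans 0.00833333° lon × 0.00416667° lat.
south 88.23750, north 88.24167.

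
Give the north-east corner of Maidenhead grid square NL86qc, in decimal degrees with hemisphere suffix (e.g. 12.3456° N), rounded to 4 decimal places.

26.1250° N, 97.4167° E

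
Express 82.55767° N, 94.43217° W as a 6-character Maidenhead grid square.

Add 180° to longitude and 90° to latitude: 85.5678, 172.5577.
Field (20°×10°, letters A–R): 85.5678/20 → 4 → E, 172.5577/10 → 17 → R; chars ER.
Square (2°×1°, digits 0–9): 5.5678/2 → 2, 2.5577/1 → 2; chars 22.
Subsquare (5′×2.5′, letters a–x): 1.5678/0.0833333 → 18 → s, 0.5577/0.0416667 → 13 → n; chars sn.

ER22sn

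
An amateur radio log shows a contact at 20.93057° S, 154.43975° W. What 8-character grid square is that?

Add 180° to longitude and 90° to latitude: 25.56025, 69.06943.
Field: lon ⌊25.56025/20⌋ = 1 → B; lat ⌊69.06943/10⌋ = 6 → G.
Square: lon ⌊5.56025/2⌋ = 2; lat ⌊9.06943/1⌋ = 9.
Subsquare: lon ⌊1.56025/0.0833333⌋ = 18 → s; lat ⌊0.06943/0.0416667⌋ = 1 → b.
Extended square: lon ⌊0.06025/0.00833333⌋ = 7; lat ⌊0.02776/0.00416667⌋ = 6.

BG29sb76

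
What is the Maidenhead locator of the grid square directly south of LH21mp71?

LH21mp70

Latitude extended square 1; −1 → 0.
The longitude characters are unchanged.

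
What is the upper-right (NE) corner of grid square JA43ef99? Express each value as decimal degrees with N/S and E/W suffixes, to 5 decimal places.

86.75000° S, 8.41667° E

Field J=9, A=0: +9·20° lon, +0·10° lat → SW at lon 0°, lat -90°.
Square 4, 3: +4·2° lon, +3·1° lat → SW at lon 8°, lat -87°.
Subsquare e=4, f=5: +4·0.0833333° lon, +5·0.0416667° lat → SW at lon 8.33333°, lat -86.7917°.
Extended square 9, 9: +9·0.00833333° lon, +9·0.00416667° lat → SW at lon 8.40833°, lat -86.7542°.
Cell spans 0.00833333° lon × 0.00416667° lat. NE corner is SW corner plus one full cell.
latitude 86.75000° S, longitude 8.41667° E.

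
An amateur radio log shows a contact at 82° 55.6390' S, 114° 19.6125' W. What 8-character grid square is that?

Shift to the Maidenhead origin (180°W, 90°S): lon 65.67312, lat 7.07268.
Field: lon ⌊65.67312/20⌋ = 3 → D; lat ⌊7.07268/10⌋ = 0 → A.
Square: lon ⌊5.67312/2⌋ = 2; lat ⌊7.07268/1⌋ = 7.
Subsquare: lon ⌊1.67312/0.0833333⌋ = 20 → u; lat ⌊0.07268/0.0416667⌋ = 1 → b.
Extended square: lon ⌊0.00646/0.00833333⌋ = 0; lat ⌊0.03102/0.00416667⌋ = 7.

DA27ub07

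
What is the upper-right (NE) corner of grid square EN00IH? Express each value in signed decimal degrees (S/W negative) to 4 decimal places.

Field E=4, N=13: +4·20° lon, +13·10° lat → SW at lon -100°, lat 40°.
Square 0, 0: +0·2° lon, +0·1° lat → SW at lon -100°, lat 40°.
Subsquare i=8, h=7: +8·0.0833333° lon, +7·0.0416667° lat → SW at lon -99.3333°, lat 40.2917°.
Cell spans 0.0833333° lon × 0.0416667° lat. NE corner is SW corner plus one full cell.
latitude 40.3333, longitude -99.2500.

40.3333, -99.2500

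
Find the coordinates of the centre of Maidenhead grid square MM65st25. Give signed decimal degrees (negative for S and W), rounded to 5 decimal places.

35.81458, 73.52083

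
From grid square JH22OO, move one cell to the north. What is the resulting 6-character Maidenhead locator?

Latitude subsquare o = 14; +1 → 15 = p.
The longitude characters are unchanged.

JH22op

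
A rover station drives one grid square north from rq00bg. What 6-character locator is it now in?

Latitude subsquare g = 6; +1 → 7 = h.
The longitude characters are unchanged.

RQ00bh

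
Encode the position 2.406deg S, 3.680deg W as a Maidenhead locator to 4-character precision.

Shift to the Maidenhead origin (180°W, 90°S): lon 176.32, lat 87.59.
Field: lon ⌊176.32/20⌋ = 8 → I; lat ⌊87.59/10⌋ = 8 → I.
Square: lon ⌊16.32/2⌋ = 8; lat ⌊7.59/1⌋ = 7.

II87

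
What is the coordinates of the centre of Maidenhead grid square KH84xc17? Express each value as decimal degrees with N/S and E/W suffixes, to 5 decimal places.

15.88542° S, 37.92917° E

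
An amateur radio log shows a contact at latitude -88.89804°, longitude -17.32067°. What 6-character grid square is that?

IA11ic

Add 180° to longitude and 90° to latitude: 162.6793, 1.1020.
Field (20°×10°, letters A–R): lon ⌊162.6793/20⌋ = 8 → I; lat ⌊1.1020/10⌋ = 0 → A.
Square (2°×1°, digits 0–9): lon ⌊2.6793/2⌋ = 1; lat ⌊1.1020/1⌋ = 1.
Subsquare (5′×2.5′, letters a–x): lon ⌊0.6793/0.0833333⌋ = 8 → i; lat ⌊0.1020/0.0416667⌋ = 2 → c.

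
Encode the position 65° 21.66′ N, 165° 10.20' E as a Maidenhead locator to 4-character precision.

RP25

Shift to the Maidenhead origin (180°W, 90°S): lon 345.17, lat 155.36.
Field (20°×10°, letters A–R): lon ⌊345.17/20⌋ = 17 → R; lat ⌊155.36/10⌋ = 15 → P.
Square (2°×1°, digits 0–9): lon ⌊5.17/2⌋ = 2; lat ⌊5.36/1⌋ = 5.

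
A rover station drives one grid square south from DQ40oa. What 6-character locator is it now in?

Latitude subsquare a = 0; −1 → -1, wraps to 23 = x, carry into square.
Latitude square 0; −1 → -1, wraps to 9, carry into field.
Latitude field Q = 16; −1 → 15 = P.
The longitude characters are unchanged.

DP49ox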